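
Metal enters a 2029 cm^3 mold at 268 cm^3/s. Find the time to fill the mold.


Formula: t_fill = V_mold / Q_flow
t = 2029 cm^3 / 268 cm^3/s = 7.5709 s

Answer: 7.5709 s


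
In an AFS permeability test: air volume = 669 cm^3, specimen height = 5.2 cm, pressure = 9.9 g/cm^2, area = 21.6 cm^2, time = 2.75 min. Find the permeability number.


Formula: Permeability Number P = (V * H) / (p * A * t)
Numerator: V * H = 669 * 5.2 = 3478.8
Denominator: p * A * t = 9.9 * 21.6 * 2.75 = 588.06
P = 3478.8 / 588.06 = 5.9157

Answer: 5.9157


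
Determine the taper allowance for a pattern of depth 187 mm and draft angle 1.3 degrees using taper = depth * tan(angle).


Formula: taper = depth * tan(draft_angle)
tan(1.3 deg) = 0.0226932
taper = 187 mm * 0.0226932 = 4.2436 mm

Answer: 4.2436 mm


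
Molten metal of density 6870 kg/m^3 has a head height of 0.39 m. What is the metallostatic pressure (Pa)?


Formula: P = rho * g * h
rho * g = 6870 * 9.81 = 67394.7 N/m^3
P = 67394.7 * 0.39 = 26283.9330 Pa

Answer: 26283.9330 Pa


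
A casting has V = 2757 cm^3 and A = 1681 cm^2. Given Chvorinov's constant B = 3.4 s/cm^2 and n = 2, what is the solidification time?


Formula: t_s = B * (V/A)^n  (Chvorinov's rule, n=2)
Modulus M = V/A = 2757/1681 = 1.640095 cm
M^2 = 1.640095^2 = 2.689912 cm^2
t_s = 3.4 * 2.689912 = 9.1457 s

9.1457 s


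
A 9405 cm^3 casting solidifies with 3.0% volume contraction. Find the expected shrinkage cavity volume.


Formula: V_shrink = V_casting * shrinkage_pct / 100
V_shrink = 9405 cm^3 * 3.0 / 100 = 282.1500 cm^3

Final answer: 282.1500 cm^3


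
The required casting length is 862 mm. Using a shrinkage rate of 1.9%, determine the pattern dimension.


Formula: L_pattern = L_casting * (1 + shrinkage_rate/100)
Shrinkage factor = 1 + 1.9/100 = 1.019
L_pattern = 862 mm * 1.019 = 878.3780 mm

Answer: 878.3780 mm


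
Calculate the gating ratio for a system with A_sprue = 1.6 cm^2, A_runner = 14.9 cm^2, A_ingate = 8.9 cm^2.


Sprue:Runner:Ingate = 1 : 14.9/1.6 : 8.9/1.6 = 1:9.31:5.56


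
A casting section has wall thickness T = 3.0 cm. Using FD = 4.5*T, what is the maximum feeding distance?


Formula: FD = 4.5 * T  (riser feeding-distance rule)
FD = 4.5 * 3.0 cm = 13.5000 cm

Answer: 13.5000 cm


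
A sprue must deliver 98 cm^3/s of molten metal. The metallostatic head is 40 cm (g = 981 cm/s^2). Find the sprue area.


Formula: v = sqrt(2*g*h), A = Q/v
Velocity: v = sqrt(2 * 981 * 40) = sqrt(78480) = 280.1428 cm/s
Sprue area: A = Q / v = 98 / 280.1428 = 0.3498 cm^2


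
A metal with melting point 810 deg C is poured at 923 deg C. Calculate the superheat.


Formula: Superheat = T_pour - T_melt
Superheat = 923 - 810 = 113 deg C

113 deg C


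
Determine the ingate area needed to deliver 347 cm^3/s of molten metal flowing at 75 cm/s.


Formula: A_ingate = Q / v  (continuity equation)
A = 347 cm^3/s / 75 cm/s = 4.6267 cm^2

4.6267 cm^2


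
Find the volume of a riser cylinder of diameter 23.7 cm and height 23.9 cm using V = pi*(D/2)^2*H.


Formula: V = pi * (D/2)^2 * H  (cylinder volume)
Radius = D/2 = 23.7/2 = 11.85 cm
V = pi * 11.85^2 * 23.9 = 10543.4920 cm^3

10543.4920 cm^3


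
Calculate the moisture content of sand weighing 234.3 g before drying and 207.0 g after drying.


Formula: MC = (W_wet - W_dry) / W_wet * 100
Water mass = 234.3 - 207.0 = 27.3 g
MC = 27.3 / 234.3 * 100 = 11.6517%

11.6517%


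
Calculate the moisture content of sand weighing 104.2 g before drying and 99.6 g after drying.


Formula: MC = (W_wet - W_dry) / W_wet * 100
Water mass = 104.2 - 99.6 = 4.6 g
MC = 4.6 / 104.2 * 100 = 4.4146%

Final answer: 4.4146%


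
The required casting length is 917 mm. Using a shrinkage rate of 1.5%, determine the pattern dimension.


Formula: L_pattern = L_casting * (1 + shrinkage_rate/100)
Shrinkage factor = 1 + 1.5/100 = 1.015
L_pattern = 917 mm * 1.015 = 930.7550 mm


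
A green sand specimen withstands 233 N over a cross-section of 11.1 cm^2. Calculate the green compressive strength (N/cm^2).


Formula: Compressive Strength = Force / Area
Strength = 233 N / 11.1 cm^2 = 20.9910 N/cm^2

20.9910 N/cm^2


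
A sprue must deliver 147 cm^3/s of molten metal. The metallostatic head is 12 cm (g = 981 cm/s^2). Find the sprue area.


Formula: v = sqrt(2*g*h), A = Q/v
Velocity: v = sqrt(2 * 981 * 12) = sqrt(23544) = 153.4405 cm/s
Sprue area: A = Q / v = 147 / 153.4405 = 0.9580 cm^2


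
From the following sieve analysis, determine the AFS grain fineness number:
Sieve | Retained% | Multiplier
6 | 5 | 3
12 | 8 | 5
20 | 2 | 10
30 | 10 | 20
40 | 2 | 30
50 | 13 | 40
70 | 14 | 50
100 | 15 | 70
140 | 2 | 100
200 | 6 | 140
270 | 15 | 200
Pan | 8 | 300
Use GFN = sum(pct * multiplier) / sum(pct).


Formula: GFN = sum(pct * multiplier) / sum(pct)
sum(pct * multiplier) = 9045
sum(pct) = 100
GFN = 9045 / 100 = 90.45

Answer: 90.45


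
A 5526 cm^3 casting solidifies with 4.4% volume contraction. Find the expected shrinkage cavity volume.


Formula: V_shrink = V_casting * shrinkage_pct / 100
V_shrink = 5526 cm^3 * 4.4 / 100 = 243.1440 cm^3

Answer: 243.1440 cm^3


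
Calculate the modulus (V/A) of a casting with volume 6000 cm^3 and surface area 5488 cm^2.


Formula: Casting Modulus M = V / A
M = 6000 cm^3 / 5488 cm^2 = 1.0933 cm

Final answer: 1.0933 cm


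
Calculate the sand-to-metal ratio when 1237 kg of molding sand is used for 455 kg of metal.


Formula: Sand-to-Metal Ratio = W_sand / W_metal
Ratio = 1237 kg / 455 kg = 2.7187


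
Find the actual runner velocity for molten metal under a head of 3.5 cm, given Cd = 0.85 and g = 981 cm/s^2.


Formula: v = Cd * sqrt(2 * g * h)  (Torricelli with discharge coefficient)
2*g*h = 2 * 981 * 3.5 = 6867.0 cm^2/s^2
sqrt(6867.0) = 82.86736 cm/s
v = 0.85 * 82.86736 = 70.4373 cm/s

70.4373 cm/s


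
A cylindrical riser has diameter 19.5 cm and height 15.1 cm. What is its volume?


Formula: V = pi * (D/2)^2 * H  (cylinder volume)
Radius = D/2 = 19.5/2 = 9.75 cm
V = pi * 9.75^2 * 15.1 = 4509.5795 cm^3

Answer: 4509.5795 cm^3


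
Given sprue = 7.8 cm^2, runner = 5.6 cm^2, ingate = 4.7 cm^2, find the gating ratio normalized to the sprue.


Sprue:Runner:Ingate = 1 : 5.6/7.8 : 4.7/7.8 = 1:0.72:0.60

Answer: 1:0.72:0.60


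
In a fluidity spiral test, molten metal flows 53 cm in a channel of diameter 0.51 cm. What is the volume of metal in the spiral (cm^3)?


Formula: V = pi * (d/2)^2 * L  (cylinder volume)
Radius = 0.51/2 = 0.255 cm
V = pi * 0.255^2 * 53 = 10.8269 cm^3

Answer: 10.8269 cm^3


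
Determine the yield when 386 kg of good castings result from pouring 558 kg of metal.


Formula: Casting Yield = (W_good / W_total) * 100
Yield = (386 kg / 558 kg) * 100 = 69.1756%

Answer: 69.1756%


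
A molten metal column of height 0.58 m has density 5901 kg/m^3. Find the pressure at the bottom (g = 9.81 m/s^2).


Formula: P = rho * g * h
rho * g = 5901 * 9.81 = 57888.81 N/m^3
P = 57888.81 * 0.58 = 33575.5098 Pa

Final answer: 33575.5098 Pa


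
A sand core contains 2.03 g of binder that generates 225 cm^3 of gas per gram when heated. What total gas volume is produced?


Formula: V_gas = W_binder * gas_evolution_rate
V = 2.03 g * 225 cm^3/g = 456.7500 cm^3


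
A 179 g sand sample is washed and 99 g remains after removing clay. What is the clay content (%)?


Formula: Clay% = (W_total - W_washed) / W_total * 100
Clay mass = 179 - 99 = 80 g
Clay% = 80 / 179 * 100 = 44.6927%

Answer: 44.6927%


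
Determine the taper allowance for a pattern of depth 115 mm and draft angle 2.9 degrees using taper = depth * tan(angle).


Formula: taper = depth * tan(draft_angle)
tan(2.9 deg) = 0.0506578
taper = 115 mm * 0.0506578 = 5.8256 mm

5.8256 mm


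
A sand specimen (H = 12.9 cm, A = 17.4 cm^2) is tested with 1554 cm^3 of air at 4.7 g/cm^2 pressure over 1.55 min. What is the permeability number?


Formula: Permeability Number P = (V * H) / (p * A * t)
Numerator: V * H = 1554 * 12.9 = 20046.6
Denominator: p * A * t = 4.7 * 17.4 * 1.55 = 126.759
P = 20046.6 / 126.759 = 158.1474

Final answer: 158.1474


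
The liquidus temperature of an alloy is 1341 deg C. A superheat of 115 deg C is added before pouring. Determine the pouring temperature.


Formula: T_pour = T_melt + Superheat
T_pour = 1341 + 115 = 1456 deg C


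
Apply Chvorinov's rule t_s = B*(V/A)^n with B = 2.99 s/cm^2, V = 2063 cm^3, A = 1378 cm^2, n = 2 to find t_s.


Formula: t_s = B * (V/A)^n  (Chvorinov's rule, n=2)
Modulus M = V/A = 2063/1378 = 1.497097 cm
M^2 = 1.497097^2 = 2.241299 cm^2
t_s = 2.99 * 2.241299 = 6.7015 s

6.7015 s


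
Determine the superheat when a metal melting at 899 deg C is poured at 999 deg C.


Formula: Superheat = T_pour - T_melt
Superheat = 999 - 899 = 100 deg C

Final answer: 100 deg C


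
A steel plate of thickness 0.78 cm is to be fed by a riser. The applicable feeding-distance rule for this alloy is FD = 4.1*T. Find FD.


Formula: FD = 4.1 * T  (riser feeding-distance rule)
FD = 4.1 * 0.78 cm = 3.1980 cm


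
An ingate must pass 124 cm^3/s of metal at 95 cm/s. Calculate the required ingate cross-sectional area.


Formula: A_ingate = Q / v  (continuity equation)
A = 124 cm^3/s / 95 cm/s = 1.3053 cm^2

1.3053 cm^2


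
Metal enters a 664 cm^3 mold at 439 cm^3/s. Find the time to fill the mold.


Formula: t_fill = V_mold / Q_flow
t = 664 cm^3 / 439 cm^3/s = 1.5125 s

Final answer: 1.5125 s


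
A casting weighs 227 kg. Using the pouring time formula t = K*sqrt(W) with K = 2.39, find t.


Formula: t = K * sqrt(W)
sqrt(W) = sqrt(227) = 15.06652
t = 2.39 * 15.06652 = 36.0090 s

Final answer: 36.0090 s


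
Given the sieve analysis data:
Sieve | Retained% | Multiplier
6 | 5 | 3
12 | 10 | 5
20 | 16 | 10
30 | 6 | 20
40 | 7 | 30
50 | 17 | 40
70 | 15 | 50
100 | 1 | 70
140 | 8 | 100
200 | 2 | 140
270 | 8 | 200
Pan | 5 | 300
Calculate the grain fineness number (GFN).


Formula: GFN = sum(pct * multiplier) / sum(pct)
sum(pct * multiplier) = 6235
sum(pct) = 100
GFN = 6235 / 100 = 62.35

Answer: 62.35


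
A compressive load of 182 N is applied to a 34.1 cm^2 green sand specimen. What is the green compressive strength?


Formula: Compressive Strength = Force / Area
Strength = 182 N / 34.1 cm^2 = 5.3372 N/cm^2

5.3372 N/cm^2


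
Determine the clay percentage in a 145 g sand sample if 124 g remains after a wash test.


Formula: Clay% = (W_total - W_washed) / W_total * 100
Clay mass = 145 - 124 = 21 g
Clay% = 21 / 145 * 100 = 14.4828%


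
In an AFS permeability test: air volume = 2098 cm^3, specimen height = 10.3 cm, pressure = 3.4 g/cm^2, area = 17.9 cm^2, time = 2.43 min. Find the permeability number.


Formula: Permeability Number P = (V * H) / (p * A * t)
Numerator: V * H = 2098 * 10.3 = 21609.4
Denominator: p * A * t = 3.4 * 17.9 * 2.43 = 147.8898
P = 21609.4 / 147.8898 = 146.1183

146.1183


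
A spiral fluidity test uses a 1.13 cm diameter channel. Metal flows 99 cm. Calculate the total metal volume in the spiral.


Formula: V = pi * (d/2)^2 * L  (cylinder volume)
Radius = 1.13/2 = 0.565 cm
V = pi * 0.565^2 * 99 = 99.2846 cm^3

Final answer: 99.2846 cm^3


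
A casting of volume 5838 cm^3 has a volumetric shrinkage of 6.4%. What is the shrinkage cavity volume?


Formula: V_shrink = V_casting * shrinkage_pct / 100
V_shrink = 5838 cm^3 * 6.4 / 100 = 373.6320 cm^3


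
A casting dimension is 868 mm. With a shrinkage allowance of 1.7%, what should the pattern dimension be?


Formula: L_pattern = L_casting * (1 + shrinkage_rate/100)
Shrinkage factor = 1 + 1.7/100 = 1.017
L_pattern = 868 mm * 1.017 = 882.7560 mm

Answer: 882.7560 mm


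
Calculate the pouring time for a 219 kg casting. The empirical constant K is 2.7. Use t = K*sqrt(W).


Formula: t = K * sqrt(W)
sqrt(W) = sqrt(219) = 14.79865
t = 2.7 * 14.79865 = 39.9564 s

Answer: 39.9564 s


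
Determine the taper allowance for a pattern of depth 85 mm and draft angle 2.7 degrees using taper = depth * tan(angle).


Formula: taper = depth * tan(draft_angle)
tan(2.7 deg) = 0.0471588
taper = 85 mm * 0.0471588 = 4.0085 mm

Final answer: 4.0085 mm


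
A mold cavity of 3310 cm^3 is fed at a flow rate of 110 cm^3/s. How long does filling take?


Formula: t_fill = V_mold / Q_flow
t = 3310 cm^3 / 110 cm^3/s = 30.0909 s

Answer: 30.0909 s


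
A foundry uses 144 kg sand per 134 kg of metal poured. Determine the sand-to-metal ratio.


Formula: Sand-to-Metal Ratio = W_sand / W_metal
Ratio = 144 kg / 134 kg = 1.0746

1.0746


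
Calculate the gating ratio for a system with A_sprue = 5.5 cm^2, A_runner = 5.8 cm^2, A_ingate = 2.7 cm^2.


Sprue:Runner:Ingate = 1 : 5.8/5.5 : 2.7/5.5 = 1:1.05:0.49

Answer: 1:1.05:0.49


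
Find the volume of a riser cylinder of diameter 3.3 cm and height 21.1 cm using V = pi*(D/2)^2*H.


Formula: V = pi * (D/2)^2 * H  (cylinder volume)
Radius = D/2 = 3.3/2 = 1.65 cm
V = pi * 1.65^2 * 21.1 = 180.4680 cm^3

Answer: 180.4680 cm^3


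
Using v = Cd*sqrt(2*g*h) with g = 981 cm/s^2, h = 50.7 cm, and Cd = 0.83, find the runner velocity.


Formula: v = Cd * sqrt(2 * g * h)  (Torricelli with discharge coefficient)
2*g*h = 2 * 981 * 50.7 = 99473.4 cm^2/s^2
sqrt(99473.4) = 315.39404 cm/s
v = 0.83 * 315.39404 = 261.7771 cm/s

Final answer: 261.7771 cm/s


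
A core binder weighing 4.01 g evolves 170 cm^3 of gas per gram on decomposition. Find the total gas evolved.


Formula: V_gas = W_binder * gas_evolution_rate
V = 4.01 g * 170 cm^3/g = 681.7000 cm^3

Answer: 681.7000 cm^3


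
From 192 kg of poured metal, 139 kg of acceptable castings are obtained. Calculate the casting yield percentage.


Formula: Casting Yield = (W_good / W_total) * 100
Yield = (139 kg / 192 kg) * 100 = 72.3958%

Answer: 72.3958%


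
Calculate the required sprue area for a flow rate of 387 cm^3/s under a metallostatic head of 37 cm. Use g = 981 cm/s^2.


Formula: v = sqrt(2*g*h), A = Q/v
Velocity: v = sqrt(2 * 981 * 37) = sqrt(72594) = 269.4327 cm/s
Sprue area: A = Q / v = 387 / 269.4327 = 1.4364 cm^2

Final answer: 1.4364 cm^2


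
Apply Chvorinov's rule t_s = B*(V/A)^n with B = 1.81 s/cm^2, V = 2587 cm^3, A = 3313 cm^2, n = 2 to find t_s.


Formula: t_s = B * (V/A)^n  (Chvorinov's rule, n=2)
Modulus M = V/A = 2587/3313 = 0.780863 cm
M^2 = 0.780863^2 = 0.609747 cm^2
t_s = 1.81 * 0.609747 = 1.1036 s


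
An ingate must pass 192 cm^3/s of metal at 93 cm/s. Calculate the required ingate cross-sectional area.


Formula: A_ingate = Q / v  (continuity equation)
A = 192 cm^3/s / 93 cm/s = 2.0645 cm^2


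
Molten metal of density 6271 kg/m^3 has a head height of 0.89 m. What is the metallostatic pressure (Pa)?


Formula: P = rho * g * h
rho * g = 6271 * 9.81 = 61518.51 N/m^3
P = 61518.51 * 0.89 = 54751.4739 Pa

Answer: 54751.4739 Pa


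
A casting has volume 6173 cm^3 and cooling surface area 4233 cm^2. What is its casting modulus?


Formula: Casting Modulus M = V / A
M = 6173 cm^3 / 4233 cm^2 = 1.4583 cm

1.4583 cm


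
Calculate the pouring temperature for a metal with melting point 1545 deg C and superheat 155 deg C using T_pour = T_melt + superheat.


Formula: T_pour = T_melt + Superheat
T_pour = 1545 + 155 = 1700 deg C


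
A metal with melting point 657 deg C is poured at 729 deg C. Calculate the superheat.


Formula: Superheat = T_pour - T_melt
Superheat = 729 - 657 = 72 deg C

Final answer: 72 deg C


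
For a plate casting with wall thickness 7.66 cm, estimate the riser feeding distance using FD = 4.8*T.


Formula: FD = 4.8 * T  (riser feeding-distance rule)
FD = 4.8 * 7.66 cm = 36.7680 cm


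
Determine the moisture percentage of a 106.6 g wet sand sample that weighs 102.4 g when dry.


Formula: MC = (W_wet - W_dry) / W_wet * 100
Water mass = 106.6 - 102.4 = 4.2 g
MC = 4.2 / 106.6 * 100 = 3.9400%


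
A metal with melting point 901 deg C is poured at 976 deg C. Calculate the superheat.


Formula: Superheat = T_pour - T_melt
Superheat = 976 - 901 = 75 deg C


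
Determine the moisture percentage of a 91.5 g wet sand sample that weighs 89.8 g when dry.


Formula: MC = (W_wet - W_dry) / W_wet * 100
Water mass = 91.5 - 89.8 = 1.7 g
MC = 1.7 / 91.5 * 100 = 1.8579%

Answer: 1.8579%


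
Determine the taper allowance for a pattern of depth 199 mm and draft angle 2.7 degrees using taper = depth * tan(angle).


Formula: taper = depth * tan(draft_angle)
tan(2.7 deg) = 0.0471588
taper = 199 mm * 0.0471588 = 9.3846 mm

Final answer: 9.3846 mm


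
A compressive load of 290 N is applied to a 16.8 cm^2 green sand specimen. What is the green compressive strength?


Formula: Compressive Strength = Force / Area
Strength = 290 N / 16.8 cm^2 = 17.2619 N/cm^2


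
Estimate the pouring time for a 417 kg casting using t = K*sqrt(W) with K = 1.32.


Formula: t = K * sqrt(W)
sqrt(W) = sqrt(417) = 20.42058
t = 1.32 * 20.42058 = 26.9552 s

26.9552 s


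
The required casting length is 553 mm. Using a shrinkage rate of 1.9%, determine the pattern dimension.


Formula: L_pattern = L_casting * (1 + shrinkage_rate/100)
Shrinkage factor = 1 + 1.9/100 = 1.019
L_pattern = 553 mm * 1.019 = 563.5070 mm


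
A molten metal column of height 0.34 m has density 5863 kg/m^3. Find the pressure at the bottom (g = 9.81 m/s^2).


Formula: P = rho * g * h
rho * g = 5863 * 9.81 = 57516.03 N/m^3
P = 57516.03 * 0.34 = 19555.4502 Pa


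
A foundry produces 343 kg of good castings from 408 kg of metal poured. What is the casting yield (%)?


Formula: Casting Yield = (W_good / W_total) * 100
Yield = (343 kg / 408 kg) * 100 = 84.0686%

Answer: 84.0686%


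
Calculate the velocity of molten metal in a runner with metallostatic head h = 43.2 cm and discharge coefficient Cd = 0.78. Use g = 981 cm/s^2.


Formula: v = Cd * sqrt(2 * g * h)  (Torricelli with discharge coefficient)
2*g*h = 2 * 981 * 43.2 = 84758.4 cm^2/s^2
sqrt(84758.4) = 291.13296 cm/s
v = 0.78 * 291.13296 = 227.0837 cm/s

Answer: 227.0837 cm/s


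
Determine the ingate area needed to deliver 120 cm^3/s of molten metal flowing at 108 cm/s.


Formula: A_ingate = Q / v  (continuity equation)
A = 120 cm^3/s / 108 cm/s = 1.1111 cm^2


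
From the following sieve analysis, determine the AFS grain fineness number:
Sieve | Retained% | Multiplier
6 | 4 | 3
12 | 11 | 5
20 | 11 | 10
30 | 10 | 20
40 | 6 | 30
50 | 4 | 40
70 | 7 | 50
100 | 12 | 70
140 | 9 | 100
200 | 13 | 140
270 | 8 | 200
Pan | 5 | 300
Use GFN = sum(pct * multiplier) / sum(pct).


Formula: GFN = sum(pct * multiplier) / sum(pct)
sum(pct * multiplier) = 7727
sum(pct) = 100
GFN = 7727 / 100 = 77.27

Answer: 77.27


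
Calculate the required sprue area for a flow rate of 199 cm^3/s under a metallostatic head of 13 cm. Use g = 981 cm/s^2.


Formula: v = sqrt(2*g*h), A = Q/v
Velocity: v = sqrt(2 * 981 * 13) = sqrt(25506) = 159.7060 cm/s
Sprue area: A = Q / v = 199 / 159.7060 = 1.2460 cm^2

Final answer: 1.2460 cm^2


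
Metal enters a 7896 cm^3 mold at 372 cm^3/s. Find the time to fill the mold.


Formula: t_fill = V_mold / Q_flow
t = 7896 cm^3 / 372 cm^3/s = 21.2258 s

Answer: 21.2258 s


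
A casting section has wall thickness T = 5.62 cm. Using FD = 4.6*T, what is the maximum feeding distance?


Formula: FD = 4.6 * T  (riser feeding-distance rule)
FD = 4.6 * 5.62 cm = 25.8520 cm


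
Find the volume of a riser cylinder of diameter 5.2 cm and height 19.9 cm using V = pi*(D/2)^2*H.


Formula: V = pi * (D/2)^2 * H  (cylinder volume)
Radius = D/2 = 5.2/2 = 2.6 cm
V = pi * 2.6^2 * 19.9 = 422.6196 cm^3

Answer: 422.6196 cm^3


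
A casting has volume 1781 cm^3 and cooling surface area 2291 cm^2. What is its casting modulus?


Formula: Casting Modulus M = V / A
M = 1781 cm^3 / 2291 cm^2 = 0.7774 cm

Answer: 0.7774 cm


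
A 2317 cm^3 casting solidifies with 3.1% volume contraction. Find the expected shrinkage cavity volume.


Formula: V_shrink = V_casting * shrinkage_pct / 100
V_shrink = 2317 cm^3 * 3.1 / 100 = 71.8270 cm^3

Final answer: 71.8270 cm^3


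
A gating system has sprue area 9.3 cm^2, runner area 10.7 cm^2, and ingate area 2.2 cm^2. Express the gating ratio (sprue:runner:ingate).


Sprue:Runner:Ingate = 1 : 10.7/9.3 : 2.2/9.3 = 1:1.15:0.24

Answer: 1:1.15:0.24


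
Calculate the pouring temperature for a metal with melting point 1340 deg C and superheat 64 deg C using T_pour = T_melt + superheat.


Formula: T_pour = T_melt + Superheat
T_pour = 1340 + 64 = 1404 deg C

Final answer: 1404 deg C


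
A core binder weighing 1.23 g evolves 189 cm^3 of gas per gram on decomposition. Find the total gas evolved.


Formula: V_gas = W_binder * gas_evolution_rate
V = 1.23 g * 189 cm^3/g = 232.4700 cm^3

Final answer: 232.4700 cm^3


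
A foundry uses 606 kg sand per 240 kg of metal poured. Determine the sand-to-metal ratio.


Formula: Sand-to-Metal Ratio = W_sand / W_metal
Ratio = 606 kg / 240 kg = 2.5250

Final answer: 2.5250


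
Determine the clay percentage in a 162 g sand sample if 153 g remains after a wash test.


Formula: Clay% = (W_total - W_washed) / W_total * 100
Clay mass = 162 - 153 = 9 g
Clay% = 9 / 162 * 100 = 5.5556%

Answer: 5.5556%


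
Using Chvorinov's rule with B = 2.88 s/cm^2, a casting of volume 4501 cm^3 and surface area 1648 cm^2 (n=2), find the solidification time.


Formula: t_s = B * (V/A)^n  (Chvorinov's rule, n=2)
Modulus M = V/A = 4501/1648 = 2.731189 cm
M^2 = 2.731189^2 = 7.459393 cm^2
t_s = 2.88 * 7.459393 = 21.4831 s

Final answer: 21.4831 s


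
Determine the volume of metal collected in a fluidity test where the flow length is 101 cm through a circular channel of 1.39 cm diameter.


Formula: V = pi * (d/2)^2 * L  (cylinder volume)
Radius = 1.39/2 = 0.695 cm
V = pi * 0.695^2 * 101 = 153.2642 cm^3

Answer: 153.2642 cm^3


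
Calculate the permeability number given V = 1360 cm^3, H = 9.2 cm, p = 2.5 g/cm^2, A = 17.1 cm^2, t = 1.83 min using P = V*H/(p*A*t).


Formula: Permeability Number P = (V * H) / (p * A * t)
Numerator: V * H = 1360 * 9.2 = 12512.0
Denominator: p * A * t = 2.5 * 17.1 * 1.83 = 78.2325
P = 12512.0 / 78.2325 = 159.9335

Final answer: 159.9335


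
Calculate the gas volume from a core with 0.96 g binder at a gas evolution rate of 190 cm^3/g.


Formula: V_gas = W_binder * gas_evolution_rate
V = 0.96 g * 190 cm^3/g = 182.4000 cm^3

Final answer: 182.4000 cm^3


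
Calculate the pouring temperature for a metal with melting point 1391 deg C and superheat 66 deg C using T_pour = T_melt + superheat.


Formula: T_pour = T_melt + Superheat
T_pour = 1391 + 66 = 1457 deg C

1457 deg C


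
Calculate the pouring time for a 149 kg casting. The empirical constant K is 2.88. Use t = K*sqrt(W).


Formula: t = K * sqrt(W)
sqrt(W) = sqrt(149) = 12.20656
t = 2.88 * 12.20656 = 35.1549 s

Answer: 35.1549 s


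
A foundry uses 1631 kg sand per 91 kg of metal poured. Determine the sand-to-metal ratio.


Formula: Sand-to-Metal Ratio = W_sand / W_metal
Ratio = 1631 kg / 91 kg = 17.9231


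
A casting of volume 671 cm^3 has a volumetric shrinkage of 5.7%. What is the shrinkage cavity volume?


Formula: V_shrink = V_casting * shrinkage_pct / 100
V_shrink = 671 cm^3 * 5.7 / 100 = 38.2470 cm^3

Answer: 38.2470 cm^3


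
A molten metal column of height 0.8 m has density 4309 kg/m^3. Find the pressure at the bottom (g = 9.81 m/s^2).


Formula: P = rho * g * h
rho * g = 4309 * 9.81 = 42271.29 N/m^3
P = 42271.29 * 0.8 = 33817.0320 Pa

Answer: 33817.0320 Pa


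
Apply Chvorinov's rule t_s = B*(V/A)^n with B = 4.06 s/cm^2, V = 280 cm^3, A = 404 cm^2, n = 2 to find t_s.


Formula: t_s = B * (V/A)^n  (Chvorinov's rule, n=2)
Modulus M = V/A = 280/404 = 0.693069 cm
M^2 = 0.693069^2 = 0.480345 cm^2
t_s = 4.06 * 0.480345 = 1.9502 s

Answer: 1.9502 s


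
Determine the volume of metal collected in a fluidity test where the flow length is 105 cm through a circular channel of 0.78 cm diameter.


Formula: V = pi * (d/2)^2 * L  (cylinder volume)
Radius = 0.78/2 = 0.39 cm
V = pi * 0.39^2 * 105 = 50.1728 cm^3


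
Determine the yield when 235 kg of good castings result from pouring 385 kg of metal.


Formula: Casting Yield = (W_good / W_total) * 100
Yield = (235 kg / 385 kg) * 100 = 61.0390%


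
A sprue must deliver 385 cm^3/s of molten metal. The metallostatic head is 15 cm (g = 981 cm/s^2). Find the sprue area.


Formula: v = sqrt(2*g*h), A = Q/v
Velocity: v = sqrt(2 * 981 * 15) = sqrt(29430) = 171.5517 cm/s
Sprue area: A = Q / v = 385 / 171.5517 = 2.2442 cm^2

2.2442 cm^2


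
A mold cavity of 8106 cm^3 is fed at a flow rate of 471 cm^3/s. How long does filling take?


Formula: t_fill = V_mold / Q_flow
t = 8106 cm^3 / 471 cm^3/s = 17.2102 s

Final answer: 17.2102 s


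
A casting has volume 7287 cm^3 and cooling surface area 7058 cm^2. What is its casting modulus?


Formula: Casting Modulus M = V / A
M = 7287 cm^3 / 7058 cm^2 = 1.0324 cm


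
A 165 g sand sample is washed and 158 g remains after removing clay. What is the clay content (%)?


Formula: Clay% = (W_total - W_washed) / W_total * 100
Clay mass = 165 - 158 = 7 g
Clay% = 7 / 165 * 100 = 4.2424%

Final answer: 4.2424%


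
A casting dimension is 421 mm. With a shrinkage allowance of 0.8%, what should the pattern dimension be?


Formula: L_pattern = L_casting * (1 + shrinkage_rate/100)
Shrinkage factor = 1 + 0.8/100 = 1.008
L_pattern = 421 mm * 1.008 = 424.3680 mm

Answer: 424.3680 mm


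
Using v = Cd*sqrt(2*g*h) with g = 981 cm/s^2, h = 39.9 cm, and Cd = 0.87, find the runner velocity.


Formula: v = Cd * sqrt(2 * g * h)  (Torricelli with discharge coefficient)
2*g*h = 2 * 981 * 39.9 = 78283.8 cm^2/s^2
sqrt(78283.8) = 279.79242 cm/s
v = 0.87 * 279.79242 = 243.4194 cm/s

243.4194 cm/s


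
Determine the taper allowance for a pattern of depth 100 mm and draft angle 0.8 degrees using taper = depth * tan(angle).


Formula: taper = depth * tan(draft_angle)
tan(0.8 deg) = 0.0139635
taper = 100 mm * 0.0139635 = 1.3964 mm

1.3964 mm


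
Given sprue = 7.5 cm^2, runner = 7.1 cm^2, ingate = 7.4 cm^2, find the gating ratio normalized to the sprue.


Sprue:Runner:Ingate = 1 : 7.1/7.5 : 7.4/7.5 = 1:0.95:0.99

Final answer: 1:0.95:0.99


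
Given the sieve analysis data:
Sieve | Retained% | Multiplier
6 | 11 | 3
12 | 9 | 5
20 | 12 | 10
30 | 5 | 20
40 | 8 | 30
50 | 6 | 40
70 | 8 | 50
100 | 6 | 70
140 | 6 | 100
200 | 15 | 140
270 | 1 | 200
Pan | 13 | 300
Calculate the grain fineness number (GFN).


Formula: GFN = sum(pct * multiplier) / sum(pct)
sum(pct * multiplier) = 8398
sum(pct) = 100
GFN = 8398 / 100 = 83.98

83.98


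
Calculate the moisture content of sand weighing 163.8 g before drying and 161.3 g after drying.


Formula: MC = (W_wet - W_dry) / W_wet * 100
Water mass = 163.8 - 161.3 = 2.5 g
MC = 2.5 / 163.8 * 100 = 1.5263%


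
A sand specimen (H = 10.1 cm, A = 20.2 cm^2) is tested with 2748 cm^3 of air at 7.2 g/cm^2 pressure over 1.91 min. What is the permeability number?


Formula: Permeability Number P = (V * H) / (p * A * t)
Numerator: V * H = 2748 * 10.1 = 27754.8
Denominator: p * A * t = 7.2 * 20.2 * 1.91 = 277.7904
P = 27754.8 / 277.7904 = 99.9127

Final answer: 99.9127


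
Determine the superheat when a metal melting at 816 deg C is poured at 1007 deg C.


Formula: Superheat = T_pour - T_melt
Superheat = 1007 - 816 = 191 deg C

191 deg C


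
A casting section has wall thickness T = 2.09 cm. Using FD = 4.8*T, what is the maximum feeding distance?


Formula: FD = 4.8 * T  (riser feeding-distance rule)
FD = 4.8 * 2.09 cm = 10.0320 cm

10.0320 cm


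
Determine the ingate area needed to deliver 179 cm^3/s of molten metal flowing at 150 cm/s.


Formula: A_ingate = Q / v  (continuity equation)
A = 179 cm^3/s / 150 cm/s = 1.1933 cm^2

1.1933 cm^2


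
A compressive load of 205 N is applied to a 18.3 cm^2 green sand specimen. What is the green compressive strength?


Formula: Compressive Strength = Force / Area
Strength = 205 N / 18.3 cm^2 = 11.2022 N/cm^2


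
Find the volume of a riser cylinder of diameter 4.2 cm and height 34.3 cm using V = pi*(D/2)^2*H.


Formula: V = pi * (D/2)^2 * H  (cylinder volume)
Radius = D/2 = 4.2/2 = 2.1 cm
V = pi * 2.1^2 * 34.3 = 475.2067 cm^3

475.2067 cm^3


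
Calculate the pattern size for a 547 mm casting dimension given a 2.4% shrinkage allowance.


Formula: L_pattern = L_casting * (1 + shrinkage_rate/100)
Shrinkage factor = 1 + 2.4/100 = 1.024
L_pattern = 547 mm * 1.024 = 560.1280 mm

560.1280 mm


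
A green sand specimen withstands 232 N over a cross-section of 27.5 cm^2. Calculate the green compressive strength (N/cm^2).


Formula: Compressive Strength = Force / Area
Strength = 232 N / 27.5 cm^2 = 8.4364 N/cm^2

Answer: 8.4364 N/cm^2


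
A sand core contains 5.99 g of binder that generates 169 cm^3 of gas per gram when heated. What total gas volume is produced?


Formula: V_gas = W_binder * gas_evolution_rate
V = 5.99 g * 169 cm^3/g = 1012.3100 cm^3


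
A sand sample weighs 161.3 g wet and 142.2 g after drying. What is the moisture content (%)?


Formula: MC = (W_wet - W_dry) / W_wet * 100
Water mass = 161.3 - 142.2 = 19.1 g
MC = 19.1 / 161.3 * 100 = 11.8413%


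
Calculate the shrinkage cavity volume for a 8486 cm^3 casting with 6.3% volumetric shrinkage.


Formula: V_shrink = V_casting * shrinkage_pct / 100
V_shrink = 8486 cm^3 * 6.3 / 100 = 534.6180 cm^3

Answer: 534.6180 cm^3


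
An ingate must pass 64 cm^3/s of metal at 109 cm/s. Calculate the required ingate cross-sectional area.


Formula: A_ingate = Q / v  (continuity equation)
A = 64 cm^3/s / 109 cm/s = 0.5872 cm^2

Answer: 0.5872 cm^2


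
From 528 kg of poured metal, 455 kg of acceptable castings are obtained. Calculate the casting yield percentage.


Formula: Casting Yield = (W_good / W_total) * 100
Yield = (455 kg / 528 kg) * 100 = 86.1742%

Final answer: 86.1742%


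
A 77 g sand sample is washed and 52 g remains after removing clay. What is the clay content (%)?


Formula: Clay% = (W_total - W_washed) / W_total * 100
Clay mass = 77 - 52 = 25 g
Clay% = 25 / 77 * 100 = 32.4675%


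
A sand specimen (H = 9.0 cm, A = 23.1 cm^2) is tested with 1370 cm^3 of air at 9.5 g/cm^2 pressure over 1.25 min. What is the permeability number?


Formula: Permeability Number P = (V * H) / (p * A * t)
Numerator: V * H = 1370 * 9.0 = 12330.0
Denominator: p * A * t = 9.5 * 23.1 * 1.25 = 274.3125
P = 12330.0 / 274.3125 = 44.9487


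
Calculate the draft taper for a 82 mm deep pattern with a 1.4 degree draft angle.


Formula: taper = depth * tan(draft_angle)
tan(1.4 deg) = 0.0244395
taper = 82 mm * 0.0244395 = 2.0040 mm

2.0040 mm


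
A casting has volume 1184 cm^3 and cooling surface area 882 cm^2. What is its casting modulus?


Formula: Casting Modulus M = V / A
M = 1184 cm^3 / 882 cm^2 = 1.3424 cm


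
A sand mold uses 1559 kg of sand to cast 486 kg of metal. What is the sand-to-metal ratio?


Formula: Sand-to-Metal Ratio = W_sand / W_metal
Ratio = 1559 kg / 486 kg = 3.2078

3.2078


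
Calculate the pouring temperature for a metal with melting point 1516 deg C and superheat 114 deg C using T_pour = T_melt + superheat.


Formula: T_pour = T_melt + Superheat
T_pour = 1516 + 114 = 1630 deg C

1630 deg C


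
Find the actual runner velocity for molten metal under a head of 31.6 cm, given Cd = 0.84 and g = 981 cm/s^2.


Formula: v = Cd * sqrt(2 * g * h)  (Torricelli with discharge coefficient)
2*g*h = 2 * 981 * 31.6 = 61999.2 cm^2/s^2
sqrt(61999.2) = 248.99639 cm/s
v = 0.84 * 248.99639 = 209.1570 cm/s

Answer: 209.1570 cm/s


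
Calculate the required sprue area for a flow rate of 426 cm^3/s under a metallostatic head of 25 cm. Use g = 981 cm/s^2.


Formula: v = sqrt(2*g*h), A = Q/v
Velocity: v = sqrt(2 * 981 * 25) = sqrt(49050) = 221.4723 cm/s
Sprue area: A = Q / v = 426 / 221.4723 = 1.9235 cm^2

Final answer: 1.9235 cm^2


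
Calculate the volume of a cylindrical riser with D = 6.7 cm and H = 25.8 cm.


Formula: V = pi * (D/2)^2 * H  (cylinder volume)
Radius = D/2 = 6.7/2 = 3.35 cm
V = pi * 3.35^2 * 25.8 = 909.6183 cm^3

Final answer: 909.6183 cm^3


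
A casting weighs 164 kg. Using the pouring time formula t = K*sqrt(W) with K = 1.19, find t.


Formula: t = K * sqrt(W)
sqrt(W) = sqrt(164) = 12.80625
t = 1.19 * 12.80625 = 15.2394 s

Final answer: 15.2394 s


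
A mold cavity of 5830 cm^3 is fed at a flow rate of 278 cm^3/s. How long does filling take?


Formula: t_fill = V_mold / Q_flow
t = 5830 cm^3 / 278 cm^3/s = 20.9712 s

20.9712 s


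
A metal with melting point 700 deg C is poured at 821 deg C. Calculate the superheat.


Formula: Superheat = T_pour - T_melt
Superheat = 821 - 700 = 121 deg C

121 deg C


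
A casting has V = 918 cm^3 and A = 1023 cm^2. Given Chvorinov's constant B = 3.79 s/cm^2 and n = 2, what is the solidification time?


Formula: t_s = B * (V/A)^n  (Chvorinov's rule, n=2)
Modulus M = V/A = 918/1023 = 0.897361 cm
M^2 = 0.897361^2 = 0.805257 cm^2
t_s = 3.79 * 0.805257 = 3.0519 s


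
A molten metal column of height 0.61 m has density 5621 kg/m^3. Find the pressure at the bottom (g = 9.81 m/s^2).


Formula: P = rho * g * h
rho * g = 5621 * 9.81 = 55142.01 N/m^3
P = 55142.01 * 0.61 = 33636.6261 Pa

Answer: 33636.6261 Pa


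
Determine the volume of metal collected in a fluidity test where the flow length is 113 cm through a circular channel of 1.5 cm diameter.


Formula: V = pi * (d/2)^2 * L  (cylinder volume)
Radius = 1.5/2 = 0.75 cm
V = pi * 0.75^2 * 113 = 199.6875 cm^3


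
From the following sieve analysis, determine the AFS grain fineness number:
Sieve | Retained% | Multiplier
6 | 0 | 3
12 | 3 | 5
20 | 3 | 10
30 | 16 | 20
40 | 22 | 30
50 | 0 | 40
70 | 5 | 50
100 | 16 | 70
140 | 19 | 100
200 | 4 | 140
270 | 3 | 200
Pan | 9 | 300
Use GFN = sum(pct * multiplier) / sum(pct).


Formula: GFN = sum(pct * multiplier) / sum(pct)
sum(pct * multiplier) = 8155
sum(pct) = 100
GFN = 8155 / 100 = 81.55


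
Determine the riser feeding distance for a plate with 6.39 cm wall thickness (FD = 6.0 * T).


Formula: FD = 6.0 * T  (riser feeding-distance rule)
FD = 6.0 * 6.39 cm = 38.3400 cm

Final answer: 38.3400 cm


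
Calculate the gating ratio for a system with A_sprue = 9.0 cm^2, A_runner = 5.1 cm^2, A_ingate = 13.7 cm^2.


Sprue:Runner:Ingate = 1 : 5.1/9.0 : 13.7/9.0 = 1:0.57:1.52

1:0.57:1.52


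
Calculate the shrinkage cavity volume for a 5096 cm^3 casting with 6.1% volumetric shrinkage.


Formula: V_shrink = V_casting * shrinkage_pct / 100
V_shrink = 5096 cm^3 * 6.1 / 100 = 310.8560 cm^3

310.8560 cm^3


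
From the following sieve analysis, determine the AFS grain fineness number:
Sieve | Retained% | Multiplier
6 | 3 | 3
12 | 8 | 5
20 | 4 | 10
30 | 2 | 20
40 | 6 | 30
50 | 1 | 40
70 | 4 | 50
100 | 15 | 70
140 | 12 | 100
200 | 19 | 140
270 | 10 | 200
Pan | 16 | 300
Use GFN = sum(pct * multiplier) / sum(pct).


Formula: GFN = sum(pct * multiplier) / sum(pct)
sum(pct * multiplier) = 12259
sum(pct) = 100
GFN = 12259 / 100 = 122.59


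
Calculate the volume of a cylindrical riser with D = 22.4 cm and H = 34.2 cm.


Formula: V = pi * (D/2)^2 * H  (cylinder volume)
Radius = D/2 = 22.4/2 = 11.2 cm
V = pi * 11.2^2 * 34.2 = 13477.5833 cm^3

13477.5833 cm^3


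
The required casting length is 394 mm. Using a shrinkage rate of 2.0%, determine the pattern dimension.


Formula: L_pattern = L_casting * (1 + shrinkage_rate/100)
Shrinkage factor = 1 + 2.0/100 = 1.02
L_pattern = 394 mm * 1.02 = 401.8800 mm

Final answer: 401.8800 mm


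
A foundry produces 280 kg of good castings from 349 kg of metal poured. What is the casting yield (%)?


Formula: Casting Yield = (W_good / W_total) * 100
Yield = (280 kg / 349 kg) * 100 = 80.2292%

80.2292%


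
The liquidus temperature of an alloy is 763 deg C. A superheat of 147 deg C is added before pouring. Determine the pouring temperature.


Formula: T_pour = T_melt + Superheat
T_pour = 763 + 147 = 910 deg C


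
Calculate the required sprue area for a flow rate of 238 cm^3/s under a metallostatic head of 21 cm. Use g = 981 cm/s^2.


Formula: v = sqrt(2*g*h), A = Q/v
Velocity: v = sqrt(2 * 981 * 21) = sqrt(41202) = 202.9828 cm/s
Sprue area: A = Q / v = 238 / 202.9828 = 1.1725 cm^2

Answer: 1.1725 cm^2


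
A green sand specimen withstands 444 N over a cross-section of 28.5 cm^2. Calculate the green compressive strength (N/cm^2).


Formula: Compressive Strength = Force / Area
Strength = 444 N / 28.5 cm^2 = 15.5789 N/cm^2

15.5789 N/cm^2


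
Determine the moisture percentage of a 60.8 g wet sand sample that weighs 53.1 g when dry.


Formula: MC = (W_wet - W_dry) / W_wet * 100
Water mass = 60.8 - 53.1 = 7.7 g
MC = 7.7 / 60.8 * 100 = 12.6645%

12.6645%


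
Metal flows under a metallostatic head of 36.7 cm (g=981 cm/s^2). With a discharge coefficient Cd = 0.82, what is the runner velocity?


Formula: v = Cd * sqrt(2 * g * h)  (Torricelli with discharge coefficient)
2*g*h = 2 * 981 * 36.7 = 72005.4 cm^2/s^2
sqrt(72005.4) = 268.33822 cm/s
v = 0.82 * 268.33822 = 220.0373 cm/s

Answer: 220.0373 cm/s


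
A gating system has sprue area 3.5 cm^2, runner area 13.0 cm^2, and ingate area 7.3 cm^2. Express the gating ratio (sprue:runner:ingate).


Sprue:Runner:Ingate = 1 : 13.0/3.5 : 7.3/3.5 = 1:3.71:2.09

1:3.71:2.09


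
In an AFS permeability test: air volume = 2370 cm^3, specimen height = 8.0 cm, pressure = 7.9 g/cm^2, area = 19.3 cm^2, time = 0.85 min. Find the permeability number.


Formula: Permeability Number P = (V * H) / (p * A * t)
Numerator: V * H = 2370 * 8.0 = 18960.0
Denominator: p * A * t = 7.9 * 19.3 * 0.85 = 129.5995
P = 18960.0 / 129.5995 = 146.2969

Answer: 146.2969


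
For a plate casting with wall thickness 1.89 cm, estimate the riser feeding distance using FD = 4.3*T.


Formula: FD = 4.3 * T  (riser feeding-distance rule)
FD = 4.3 * 1.89 cm = 8.1270 cm

8.1270 cm


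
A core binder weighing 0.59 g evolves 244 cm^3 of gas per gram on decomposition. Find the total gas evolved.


Formula: V_gas = W_binder * gas_evolution_rate
V = 0.59 g * 244 cm^3/g = 143.9600 cm^3

Final answer: 143.9600 cm^3


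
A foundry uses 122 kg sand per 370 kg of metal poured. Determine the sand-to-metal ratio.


Formula: Sand-to-Metal Ratio = W_sand / W_metal
Ratio = 122 kg / 370 kg = 0.3297

0.3297


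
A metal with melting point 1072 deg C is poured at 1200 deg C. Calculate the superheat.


Formula: Superheat = T_pour - T_melt
Superheat = 1200 - 1072 = 128 deg C

128 deg C


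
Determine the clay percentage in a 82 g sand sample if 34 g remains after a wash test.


Formula: Clay% = (W_total - W_washed) / W_total * 100
Clay mass = 82 - 34 = 48 g
Clay% = 48 / 82 * 100 = 58.5366%


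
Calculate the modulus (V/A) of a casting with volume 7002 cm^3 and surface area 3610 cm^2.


Formula: Casting Modulus M = V / A
M = 7002 cm^3 / 3610 cm^2 = 1.9396 cm

1.9396 cm


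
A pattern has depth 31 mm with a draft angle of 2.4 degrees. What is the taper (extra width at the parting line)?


Formula: taper = depth * tan(draft_angle)
tan(2.4 deg) = 0.0419124
taper = 31 mm * 0.0419124 = 1.2993 mm

Answer: 1.2993 mm


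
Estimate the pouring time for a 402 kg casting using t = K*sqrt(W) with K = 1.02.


Formula: t = K * sqrt(W)
sqrt(W) = sqrt(402) = 20.04994
t = 1.02 * 20.04994 = 20.4509 s

Answer: 20.4509 s


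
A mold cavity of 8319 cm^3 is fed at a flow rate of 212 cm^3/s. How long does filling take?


Formula: t_fill = V_mold / Q_flow
t = 8319 cm^3 / 212 cm^3/s = 39.2406 s

Final answer: 39.2406 s


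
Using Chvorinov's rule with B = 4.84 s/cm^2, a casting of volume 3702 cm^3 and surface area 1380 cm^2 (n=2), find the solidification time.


Formula: t_s = B * (V/A)^n  (Chvorinov's rule, n=2)
Modulus M = V/A = 3702/1380 = 2.682609 cm
M^2 = 2.682609^2 = 7.196391 cm^2
t_s = 4.84 * 7.196391 = 34.8305 s

34.8305 s
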